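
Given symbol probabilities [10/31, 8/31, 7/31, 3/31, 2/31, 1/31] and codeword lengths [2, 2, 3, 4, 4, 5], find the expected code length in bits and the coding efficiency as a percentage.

Average length L = Σ p_i × l_i = 2.6452 bits
Entropy H = 2.2566 bits
Efficiency η = H/L × 100% = 85.31%


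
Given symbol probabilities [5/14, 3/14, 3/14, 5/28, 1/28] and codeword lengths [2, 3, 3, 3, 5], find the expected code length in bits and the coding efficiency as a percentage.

Average length L = Σ p_i × l_i = 2.7143 bits
Entropy H = 2.0985 bits
Efficiency η = H/L × 100% = 77.31%


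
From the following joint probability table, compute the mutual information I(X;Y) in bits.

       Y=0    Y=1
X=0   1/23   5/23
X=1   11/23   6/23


H(X) = 0.8281, H(Y) = 0.9986, H(X,Y) = 1.6899
I(X;Y) = H(X) + H(Y) - H(X,Y) = 0.1367 bits


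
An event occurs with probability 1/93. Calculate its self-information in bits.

Information content I(x) = -log₂(p(x))
I = -log₂(1/93) = -log₂(0.0108)
I = 6.5392 bits


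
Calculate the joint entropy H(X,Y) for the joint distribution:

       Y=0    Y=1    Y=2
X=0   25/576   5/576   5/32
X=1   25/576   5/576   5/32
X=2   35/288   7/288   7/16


H(X,Y) = -Σ p(x,y) log₂ p(x,y)
  p(0,0)=25/576: -0.0434 × log₂(0.0434) = 0.1964
  p(0,1)=5/576: -0.0087 × log₂(0.0087) = 0.0594
  p(0,2)=5/32: -0.1562 × log₂(0.1562) = 0.4184
  p(1,0)=25/576: -0.0434 × log₂(0.0434) = 0.1964
  p(1,1)=5/576: -0.0087 × log₂(0.0087) = 0.0594
  p(1,2)=5/32: -0.1562 × log₂(0.1562) = 0.4184
  p(2,0)=35/288: -0.1215 × log₂(0.1215) = 0.3695
  p(2,1)=7/288: -0.0243 × log₂(0.0243) = 0.1303
  p(2,2)=7/16: -0.4375 × log₂(0.4375) = 0.5218
H(X,Y) = 2.3703 bits


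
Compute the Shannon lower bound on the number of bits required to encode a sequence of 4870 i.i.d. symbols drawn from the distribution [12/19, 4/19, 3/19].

Entropy H = 1.3124 bits/symbol
Minimum bits = H × n = 1.3124 × 4870
= 6391.54 bits


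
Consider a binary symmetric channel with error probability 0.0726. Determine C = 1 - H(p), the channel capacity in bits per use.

For BSC with error probability p:
C = 1 - H(p) where H(p) is binary entropy
H(0.0726) = -0.0726 × log₂(0.0726) - 0.9274 × log₂(0.9274)
H(p) = 0.3756
C = 1 - 0.3756 = 0.6244 bits/use


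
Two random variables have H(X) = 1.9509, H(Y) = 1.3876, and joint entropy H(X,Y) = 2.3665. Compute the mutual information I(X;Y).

I(X;Y) = H(X) + H(Y) - H(X,Y)
I(X;Y) = 1.9509 + 1.3876 - 2.3665 = 0.972 bits


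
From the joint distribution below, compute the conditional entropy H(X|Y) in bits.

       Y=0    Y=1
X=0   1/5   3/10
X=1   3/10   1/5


H(X|Y) = Σ_y p(y) H(X|Y=y)
  p(Y=0) = 1/2, H(X|Y=0) = 0.9710
  p(Y=1) = 1/2, H(X|Y=1) = 0.9710
H(X|Y) = 0.5000×0.9710 + 0.5000×0.9710 = 0.9710 bits


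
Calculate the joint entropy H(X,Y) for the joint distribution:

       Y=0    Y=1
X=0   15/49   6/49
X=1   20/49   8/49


H(X,Y) = -Σ p(x,y) log₂ p(x,y)
  p(0,0)=15/49: -0.3061 × log₂(0.3061) = 0.5228
  p(0,1)=6/49: -0.1224 × log₂(0.1224) = 0.3710
  p(1,0)=20/49: -0.4082 × log₂(0.4082) = 0.5277
  p(1,1)=8/49: -0.1633 × log₂(0.1633) = 0.4269
H(X,Y) = 1.8483 bits


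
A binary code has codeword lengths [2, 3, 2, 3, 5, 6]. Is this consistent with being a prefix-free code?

Kraft inequality: Σ 2^(-l_i) ≤ 1 for prefix-free code
Calculating: 2^(-2) + 2^(-3) + 2^(-2) + 2^(-3) + 2^(-5) + 2^(-6)
= 0.25 + 0.125 + 0.25 + 0.125 + 0.03125 + 0.015625
= 0.7969
Since 0.7969 ≤ 1, prefix-free code exists


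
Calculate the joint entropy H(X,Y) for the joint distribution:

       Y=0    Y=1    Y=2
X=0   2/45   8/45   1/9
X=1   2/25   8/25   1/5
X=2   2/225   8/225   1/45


H(X,Y) = -Σ p(x,y) log₂ p(x,y)
  p(0,0)=2/45: -0.0444 × log₂(0.0444) = 0.1996
  p(0,1)=8/45: -0.1778 × log₂(0.1778) = 0.4430
  p(0,2)=1/9: -0.1111 × log₂(0.1111) = 0.3522
  p(1,0)=2/25: -0.0800 × log₂(0.0800) = 0.2915
  p(1,1)=8/25: -0.3200 × log₂(0.3200) = 0.5260
  p(1,2)=1/5: -0.2000 × log₂(0.2000) = 0.4644
  p(2,0)=2/225: -0.0089 × log₂(0.0089) = 0.0606
  p(2,1)=8/225: -0.0356 × log₂(0.0356) = 0.1712
  p(2,2)=1/45: -0.0222 × log₂(0.0222) = 0.1220
H(X,Y) = 2.6305 bits


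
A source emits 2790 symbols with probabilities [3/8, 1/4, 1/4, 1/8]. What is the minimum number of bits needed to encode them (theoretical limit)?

Entropy H = 1.9056 bits/symbol
Minimum bits = H × n = 1.9056 × 2790
= 5316.73 bits


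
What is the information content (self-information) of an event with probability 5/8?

Information content I(x) = -log₂(p(x))
I = -log₂(5/8) = -log₂(0.6250)
I = 0.6781 bits


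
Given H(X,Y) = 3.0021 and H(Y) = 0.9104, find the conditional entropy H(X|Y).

Chain rule: H(X,Y) = H(X|Y) + H(Y)
H(X|Y) = H(X,Y) - H(Y) = 3.0021 - 0.9104 = 2.0917 bits


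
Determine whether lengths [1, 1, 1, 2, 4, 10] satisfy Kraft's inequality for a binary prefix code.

Kraft inequality: Σ 2^(-l_i) ≤ 1 for prefix-free code
Calculating: 2^(-1) + 2^(-1) + 2^(-1) + 2^(-2) + 2^(-4) + 2^(-10)
= 0.5 + 0.5 + 0.5 + 0.25 + 0.0625 + 0.0009765625
= 1.8135
Since 1.8135 > 1, prefix-free code does not exist


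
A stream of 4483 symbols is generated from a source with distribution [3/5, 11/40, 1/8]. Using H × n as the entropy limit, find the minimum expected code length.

Entropy H = 1.3294 bits/symbol
Minimum bits = H × n = 1.3294 × 4483
= 5959.55 bits


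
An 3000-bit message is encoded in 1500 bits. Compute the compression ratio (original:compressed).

Compression ratio = Original / Compressed
= 3000 / 1500 = 2.00:1


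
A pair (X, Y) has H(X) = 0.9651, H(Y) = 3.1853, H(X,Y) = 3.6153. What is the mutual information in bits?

I(X;Y) = H(X) + H(Y) - H(X,Y)
I(X;Y) = 0.9651 + 3.1853 - 3.6153 = 0.5351 bits


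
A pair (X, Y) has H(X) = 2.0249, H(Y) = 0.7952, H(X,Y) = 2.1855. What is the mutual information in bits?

I(X;Y) = H(X) + H(Y) - H(X,Y)
I(X;Y) = 2.0249 + 0.7952 - 2.1855 = 0.6346 bits


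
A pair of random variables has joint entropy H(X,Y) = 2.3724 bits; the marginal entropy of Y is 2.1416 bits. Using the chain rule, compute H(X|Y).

Chain rule: H(X,Y) = H(X|Y) + H(Y)
H(X|Y) = H(X,Y) - H(Y) = 2.3724 - 2.1416 = 0.2308 bits


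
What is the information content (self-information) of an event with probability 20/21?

Information content I(x) = -log₂(p(x))
I = -log₂(20/21) = -log₂(0.9524)
I = 0.0704 bits


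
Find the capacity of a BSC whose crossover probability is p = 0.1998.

For BSC with error probability p:
C = 1 - H(p) where H(p) is binary entropy
H(0.1998) = -0.1998 × log₂(0.1998) - 0.8002 × log₂(0.8002)
H(p) = 0.7215
C = 1 - 0.7215 = 0.2785 bits/use


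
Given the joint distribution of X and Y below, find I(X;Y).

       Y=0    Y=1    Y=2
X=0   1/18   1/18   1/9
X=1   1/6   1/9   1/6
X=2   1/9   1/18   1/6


H(X) = 1.5305, H(Y) = 1.5305, H(X,Y) = 3.0441
I(X;Y) = H(X) + H(Y) - H(X,Y) = 0.0169 bits


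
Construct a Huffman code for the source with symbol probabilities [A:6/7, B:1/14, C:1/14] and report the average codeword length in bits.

Huffman tree construction:
Combine smallest probabilities repeatedly
Resulting codes:
  A: 1 (length 1)
  B: 00 (length 2)
  C: 01 (length 2)
Average length = Σ p(s) × length(s) = 1.1429 bits


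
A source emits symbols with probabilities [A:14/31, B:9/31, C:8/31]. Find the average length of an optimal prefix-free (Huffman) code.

Huffman tree construction:
Combine smallest probabilities repeatedly
Resulting codes:
  A: 0 (length 1)
  B: 11 (length 2)
  C: 10 (length 2)
Average length = Σ p(s) × length(s) = 1.5484 bits


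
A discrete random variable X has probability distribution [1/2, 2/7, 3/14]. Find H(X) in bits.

H(X) = -Σ p(x) log₂ p(x)
  -1/2 × log₂(1/2) = 0.5000
  -2/7 × log₂(2/7) = 0.5164
  -3/14 × log₂(3/14) = 0.4762
H(X) = 1.4926 bits


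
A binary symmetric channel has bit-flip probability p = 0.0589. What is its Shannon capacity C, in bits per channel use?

For BSC with error probability p:
C = 1 - H(p) where H(p) is binary entropy
H(0.0589) = -0.0589 × log₂(0.0589) - 0.9411 × log₂(0.9411)
H(p) = 0.3231
C = 1 - 0.3231 = 0.6769 bits/use


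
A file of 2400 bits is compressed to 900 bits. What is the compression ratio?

Compression ratio = Original / Compressed
= 2400 / 900 = 2.67:1


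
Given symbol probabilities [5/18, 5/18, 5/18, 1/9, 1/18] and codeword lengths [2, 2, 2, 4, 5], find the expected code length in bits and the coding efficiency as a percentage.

Average length L = Σ p_i × l_i = 2.3889 bits
Entropy H = 2.1239 bits
Efficiency η = H/L × 100% = 88.91%


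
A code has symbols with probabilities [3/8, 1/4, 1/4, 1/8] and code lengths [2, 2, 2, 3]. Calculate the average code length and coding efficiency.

Average length L = Σ p_i × l_i = 2.1250 bits
Entropy H = 1.9056 bits
Efficiency η = H/L × 100% = 89.68%


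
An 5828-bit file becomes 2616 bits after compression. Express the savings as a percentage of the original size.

Space savings = (1 - Compressed/Original) × 100%
= (1 - 2616/5828) × 100%
= 55.11%


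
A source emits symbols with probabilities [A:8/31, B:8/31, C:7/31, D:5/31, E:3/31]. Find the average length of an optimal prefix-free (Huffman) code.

Huffman tree construction:
Combine smallest probabilities repeatedly
Resulting codes:
  A: 01 (length 2)
  B: 10 (length 2)
  C: 00 (length 2)
  D: 111 (length 3)
  E: 110 (length 3)
Average length = Σ p(s) × length(s) = 2.2581 bits


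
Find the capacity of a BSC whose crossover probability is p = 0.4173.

For BSC with error probability p:
C = 1 - H(p) where H(p) is binary entropy
H(0.4173) = -0.4173 × log₂(0.4173) - 0.5827 × log₂(0.5827)
H(p) = 0.9802
C = 1 - 0.9802 = 0.0198 bits/use


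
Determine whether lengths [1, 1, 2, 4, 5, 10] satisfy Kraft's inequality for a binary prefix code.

Kraft inequality: Σ 2^(-l_i) ≤ 1 for prefix-free code
Calculating: 2^(-1) + 2^(-1) + 2^(-2) + 2^(-4) + 2^(-5) + 2^(-10)
= 0.5 + 0.5 + 0.25 + 0.0625 + 0.03125 + 0.0009765625
= 1.3447
Since 1.3447 > 1, prefix-free code does not exist


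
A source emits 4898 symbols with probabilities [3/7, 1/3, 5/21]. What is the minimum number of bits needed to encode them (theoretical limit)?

Entropy H = 1.5452 bits/symbol
Minimum bits = H × n = 1.5452 × 4898
= 7568.16 bits


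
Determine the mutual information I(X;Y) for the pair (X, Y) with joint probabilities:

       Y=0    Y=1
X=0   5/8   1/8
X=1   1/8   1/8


H(X) = 0.8113, H(Y) = 0.8113, H(X,Y) = 1.5488
I(X;Y) = H(X) + H(Y) - H(X,Y) = 0.0738 bits


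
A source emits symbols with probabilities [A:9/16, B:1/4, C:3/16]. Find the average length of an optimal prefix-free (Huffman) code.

Huffman tree construction:
Combine smallest probabilities repeatedly
Resulting codes:
  A: 1 (length 1)
  B: 01 (length 2)
  C: 00 (length 2)
Average length = Σ p(s) × length(s) = 1.4375 bits


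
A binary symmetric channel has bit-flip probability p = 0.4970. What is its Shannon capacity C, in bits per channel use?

For BSC with error probability p:
C = 1 - H(p) where H(p) is binary entropy
H(0.4970) = -0.4970 × log₂(0.4970) - 0.5030 × log₂(0.5030)
H(p) = 1.0000
C = 1 - 1.0000 = 0.0000 bits/use


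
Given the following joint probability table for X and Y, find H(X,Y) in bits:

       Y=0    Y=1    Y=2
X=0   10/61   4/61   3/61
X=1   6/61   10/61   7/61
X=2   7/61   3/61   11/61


H(X,Y) = -Σ p(x,y) log₂ p(x,y)
  p(0,0)=10/61: -0.1639 × log₂(0.1639) = 0.4277
  p(0,1)=4/61: -0.0656 × log₂(0.0656) = 0.2578
  p(0,2)=3/61: -0.0492 × log₂(0.0492) = 0.2137
  p(1,0)=6/61: -0.0984 × log₂(0.0984) = 0.3291
  p(1,1)=10/61: -0.1639 × log₂(0.1639) = 0.4277
  p(1,2)=7/61: -0.1148 × log₂(0.1148) = 0.3584
  p(2,0)=7/61: -0.1148 × log₂(0.1148) = 0.3584
  p(2,1)=3/61: -0.0492 × log₂(0.0492) = 0.2137
  p(2,2)=11/61: -0.1803 × log₂(0.1803) = 0.4456
H(X,Y) = 3.0321 bits


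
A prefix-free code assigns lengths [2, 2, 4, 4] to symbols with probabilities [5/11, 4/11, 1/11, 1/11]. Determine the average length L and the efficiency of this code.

Average length L = Σ p_i × l_i = 2.3636 bits
Entropy H = 1.6767 bits
Efficiency η = H/L × 100% = 70.94%


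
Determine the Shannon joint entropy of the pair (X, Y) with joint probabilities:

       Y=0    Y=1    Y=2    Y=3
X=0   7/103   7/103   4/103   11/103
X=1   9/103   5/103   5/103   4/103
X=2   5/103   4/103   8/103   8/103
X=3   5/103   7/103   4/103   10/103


H(X,Y) = -Σ p(x,y) log₂ p(x,y)
  p(0,0)=7/103: -0.0680 × log₂(0.0680) = 0.2636
  p(0,1)=7/103: -0.0680 × log₂(0.0680) = 0.2636
  p(0,2)=4/103: -0.0388 × log₂(0.0388) = 0.1820
  p(0,3)=11/103: -0.1068 × log₂(0.1068) = 0.3446
  p(1,0)=9/103: -0.0874 × log₂(0.0874) = 0.3073
  p(1,1)=5/103: -0.0485 × log₂(0.0485) = 0.2119
  p(1,2)=5/103: -0.0485 × log₂(0.0485) = 0.2119
  p(1,3)=4/103: -0.0388 × log₂(0.0388) = 0.1820
  p(2,0)=5/103: -0.0485 × log₂(0.0485) = 0.2119
  p(2,1)=4/103: -0.0388 × log₂(0.0388) = 0.1820
  p(2,2)=8/103: -0.0777 × log₂(0.0777) = 0.2863
  p(2,3)=8/103: -0.0777 × log₂(0.0777) = 0.2863
  p(3,0)=5/103: -0.0485 × log₂(0.0485) = 0.2119
  p(3,1)=7/103: -0.0680 × log₂(0.0680) = 0.2636
  p(3,2)=4/103: -0.0388 × log₂(0.0388) = 0.1820
  p(3,3)=10/103: -0.0971 × log₂(0.0971) = 0.3267
H(X,Y) = 3.9176 bits


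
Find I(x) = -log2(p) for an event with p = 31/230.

Information content I(x) = -log₂(p(x))
I = -log₂(31/230) = -log₂(0.1348)
I = 2.8913 bits


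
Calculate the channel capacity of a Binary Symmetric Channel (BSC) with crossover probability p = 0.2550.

For BSC with error probability p:
C = 1 - H(p) where H(p) is binary entropy
H(0.2550) = -0.2550 × log₂(0.2550) - 0.7450 × log₂(0.7450)
H(p) = 0.8191
C = 1 - 0.8191 = 0.1809 bits/use


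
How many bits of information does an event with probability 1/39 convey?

Information content I(x) = -log₂(p(x))
I = -log₂(1/39) = -log₂(0.0256)
I = 5.2854 bits


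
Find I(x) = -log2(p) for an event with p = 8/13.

Information content I(x) = -log₂(p(x))
I = -log₂(8/13) = -log₂(0.6154)
I = 0.7004 bits


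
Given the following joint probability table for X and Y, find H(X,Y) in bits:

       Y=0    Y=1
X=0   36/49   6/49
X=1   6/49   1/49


H(X,Y) = -Σ p(x,y) log₂ p(x,y)
  p(0,0)=36/49: -0.7347 × log₂(0.7347) = 0.3268
  p(0,1)=6/49: -0.1224 × log₂(0.1224) = 0.3710
  p(1,0)=6/49: -0.1224 × log₂(0.1224) = 0.3710
  p(1,1)=1/49: -0.0204 × log₂(0.0204) = 0.1146
H(X,Y) = 1.1833 bits


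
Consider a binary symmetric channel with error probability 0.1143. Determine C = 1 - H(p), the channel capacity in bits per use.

For BSC with error probability p:
C = 1 - H(p) where H(p) is binary entropy
H(0.1143) = -0.1143 × log₂(0.1143) - 0.8857 × log₂(0.8857)
H(p) = 0.5128
C = 1 - 0.5128 = 0.4872 bits/use


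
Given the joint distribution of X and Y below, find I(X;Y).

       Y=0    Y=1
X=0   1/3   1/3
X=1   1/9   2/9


H(X) = 0.9183, H(Y) = 0.9911, H(X,Y) = 1.8911
I(X;Y) = H(X) + H(Y) - H(X,Y) = 0.0183 bits


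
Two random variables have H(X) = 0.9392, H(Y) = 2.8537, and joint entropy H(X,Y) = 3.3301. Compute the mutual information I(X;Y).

I(X;Y) = H(X) + H(Y) - H(X,Y)
I(X;Y) = 0.9392 + 2.8537 - 3.3301 = 0.4628 bits


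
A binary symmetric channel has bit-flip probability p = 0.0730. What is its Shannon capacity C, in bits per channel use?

For BSC with error probability p:
C = 1 - H(p) where H(p) is binary entropy
H(0.0730) = -0.0730 × log₂(0.0730) - 0.9270 × log₂(0.9270)
H(p) = 0.3770
C = 1 - 0.3770 = 0.6230 bits/use


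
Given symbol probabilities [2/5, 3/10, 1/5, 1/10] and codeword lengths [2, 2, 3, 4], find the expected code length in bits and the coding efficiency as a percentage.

Average length L = Σ p_i × l_i = 2.4000 bits
Entropy H = 1.8464 bits
Efficiency η = H/L × 100% = 76.93%


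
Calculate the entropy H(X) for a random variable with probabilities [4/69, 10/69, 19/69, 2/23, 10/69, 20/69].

H(X) = -Σ p(x) log₂ p(x)
  -4/69 × log₂(4/69) = 0.2382
  -10/69 × log₂(10/69) = 0.4039
  -19/69 × log₂(19/69) = 0.5123
  -2/23 × log₂(2/23) = 0.3064
  -10/69 × log₂(10/69) = 0.4039
  -20/69 × log₂(20/69) = 0.5179
H(X) = 2.3825 bits


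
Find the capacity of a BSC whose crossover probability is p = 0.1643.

For BSC with error probability p:
C = 1 - H(p) where H(p) is binary entropy
H(0.1643) = -0.1643 × log₂(0.1643) - 0.8357 × log₂(0.8357)
H(p) = 0.6445
C = 1 - 0.6445 = 0.3555 bits/use


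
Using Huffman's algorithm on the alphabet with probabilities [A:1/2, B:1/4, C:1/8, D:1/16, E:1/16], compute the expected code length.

Huffman tree construction:
Combine smallest probabilities repeatedly
Resulting codes:
  A: 0 (length 1)
  B: 10 (length 2)
  C: 110 (length 3)
  D: 1110 (length 4)
  E: 1111 (length 4)
Average length = Σ p(s) × length(s) = 1.8750 bits


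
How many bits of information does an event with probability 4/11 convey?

Information content I(x) = -log₂(p(x))
I = -log₂(4/11) = -log₂(0.3636)
I = 1.4594 bits


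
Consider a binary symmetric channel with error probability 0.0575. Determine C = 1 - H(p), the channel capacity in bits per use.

For BSC with error probability p:
C = 1 - H(p) where H(p) is binary entropy
H(0.0575) = -0.0575 × log₂(0.0575) - 0.9425 × log₂(0.9425)
H(p) = 0.3174
C = 1 - 0.3174 = 0.6826 bits/use


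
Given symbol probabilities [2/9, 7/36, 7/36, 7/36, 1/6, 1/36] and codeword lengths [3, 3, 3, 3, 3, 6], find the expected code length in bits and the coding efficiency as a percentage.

Average length L = Σ p_i × l_i = 3.0833 bits
Entropy H = 2.4348 bits
Efficiency η = H/L × 100% = 78.97%


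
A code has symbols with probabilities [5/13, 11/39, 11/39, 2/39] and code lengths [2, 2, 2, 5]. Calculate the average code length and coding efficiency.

Average length L = Σ p_i × l_i = 2.1538 bits
Entropy H = 1.7800 bits
Efficiency η = H/L × 100% = 82.64%


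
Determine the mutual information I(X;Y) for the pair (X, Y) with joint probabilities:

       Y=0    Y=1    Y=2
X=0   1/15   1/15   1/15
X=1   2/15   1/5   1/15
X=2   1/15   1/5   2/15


H(X) = 1.5219, H(Y) = 1.5301, H(X,Y) = 3.0062
I(X;Y) = H(X) + H(Y) - H(X,Y) = 0.0458 bits


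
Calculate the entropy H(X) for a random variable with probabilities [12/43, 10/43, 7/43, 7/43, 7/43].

H(X) = -Σ p(x) log₂ p(x)
  -12/43 × log₂(12/43) = 0.5139
  -10/43 × log₂(10/43) = 0.4894
  -7/43 × log₂(7/43) = 0.4263
  -7/43 × log₂(7/43) = 0.4263
  -7/43 × log₂(7/43) = 0.4263
H(X) = 2.2822 bits


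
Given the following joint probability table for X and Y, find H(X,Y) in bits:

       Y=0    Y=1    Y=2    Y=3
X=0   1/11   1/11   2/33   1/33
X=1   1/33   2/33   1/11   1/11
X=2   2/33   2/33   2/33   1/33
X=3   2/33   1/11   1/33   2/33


H(X,Y) = -Σ p(x,y) log₂ p(x,y)
  p(0,0)=1/11: -0.0909 × log₂(0.0909) = 0.3145
  p(0,1)=1/11: -0.0909 × log₂(0.0909) = 0.3145
  p(0,2)=2/33: -0.0606 × log₂(0.0606) = 0.2451
  p(0,3)=1/33: -0.0303 × log₂(0.0303) = 0.1529
  p(1,0)=1/33: -0.0303 × log₂(0.0303) = 0.1529
  p(1,1)=2/33: -0.0606 × log₂(0.0606) = 0.2451
  p(1,2)=1/11: -0.0909 × log₂(0.0909) = 0.3145
  p(1,3)=1/11: -0.0909 × log₂(0.0909) = 0.3145
  p(2,0)=2/33: -0.0606 × log₂(0.0606) = 0.2451
  p(2,1)=2/33: -0.0606 × log₂(0.0606) = 0.2451
  p(2,2)=2/33: -0.0606 × log₂(0.0606) = 0.2451
  p(2,3)=1/33: -0.0303 × log₂(0.0303) = 0.1529
  p(3,0)=2/33: -0.0606 × log₂(0.0606) = 0.2451
  p(3,1)=1/11: -0.0909 × log₂(0.0909) = 0.3145
  p(3,2)=1/33: -0.0303 × log₂(0.0303) = 0.1529
  p(3,3)=2/33: -0.0606 × log₂(0.0606) = 0.2451
H(X,Y) = 3.8997 bits


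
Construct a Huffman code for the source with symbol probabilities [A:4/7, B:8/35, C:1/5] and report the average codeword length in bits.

Huffman tree construction:
Combine smallest probabilities repeatedly
Resulting codes:
  A: 1 (length 1)
  B: 01 (length 2)
  C: 00 (length 2)
Average length = Σ p(s) × length(s) = 1.4286 bits


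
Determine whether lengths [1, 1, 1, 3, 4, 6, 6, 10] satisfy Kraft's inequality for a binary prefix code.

Kraft inequality: Σ 2^(-l_i) ≤ 1 for prefix-free code
Calculating: 2^(-1) + 2^(-1) + 2^(-1) + 2^(-3) + 2^(-4) + 2^(-6) + 2^(-6) + 2^(-10)
= 0.5 + 0.5 + 0.5 + 0.125 + 0.0625 + 0.015625 + 0.015625 + 0.0009765625
= 1.7197
Since 1.7197 > 1, prefix-free code does not exist


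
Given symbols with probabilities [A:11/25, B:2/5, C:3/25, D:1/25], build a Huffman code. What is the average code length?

Huffman tree construction:
Combine smallest probabilities repeatedly
Resulting codes:
  A: 0 (length 1)
  B: 11 (length 2)
  C: 101 (length 3)
  D: 100 (length 3)
Average length = Σ p(s) × length(s) = 1.7200 bits


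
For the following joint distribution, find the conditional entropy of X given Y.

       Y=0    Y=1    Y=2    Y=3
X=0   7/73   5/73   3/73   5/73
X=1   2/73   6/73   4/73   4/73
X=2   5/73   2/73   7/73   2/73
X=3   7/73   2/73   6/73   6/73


H(X|Y) = Σ_y p(y) H(X|Y=y)
  p(Y=0) = 21/73, H(X|Y=0) = 1.8727
  p(Y=1) = 15/73, H(X|Y=1) = 1.8323
  p(Y=2) = 20/73, H(X|Y=2) = 1.9261
  p(Y=3) = 17/73, H(X|Y=3) = 1.9040
H(X|Y) = 0.2877×1.8727 + 0.2055×1.8323 + 0.2740×1.9261 + 0.2329×1.9040 = 1.8863 bits


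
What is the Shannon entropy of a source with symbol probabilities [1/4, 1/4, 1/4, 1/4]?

H(X) = -Σ p(x) log₂ p(x)
  -1/4 × log₂(1/4) = 0.5000
  -1/4 × log₂(1/4) = 0.5000
  -1/4 × log₂(1/4) = 0.5000
  -1/4 × log₂(1/4) = 0.5000
H(X) = 2.0000 bits


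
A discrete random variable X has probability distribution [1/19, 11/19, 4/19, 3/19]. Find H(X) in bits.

H(X) = -Σ p(x) log₂ p(x)
  -1/19 × log₂(1/19) = 0.2236
  -11/19 × log₂(11/19) = 0.4565
  -4/19 × log₂(4/19) = 0.4732
  -3/19 × log₂(3/19) = 0.4205
H(X) = 1.5738 bits


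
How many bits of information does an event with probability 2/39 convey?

Information content I(x) = -log₂(p(x))
I = -log₂(2/39) = -log₂(0.0513)
I = 4.2854 bits


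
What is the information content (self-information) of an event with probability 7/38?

Information content I(x) = -log₂(p(x))
I = -log₂(7/38) = -log₂(0.1842)
I = 2.4406 bits


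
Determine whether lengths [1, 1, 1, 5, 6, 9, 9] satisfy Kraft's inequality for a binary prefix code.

Kraft inequality: Σ 2^(-l_i) ≤ 1 for prefix-free code
Calculating: 2^(-1) + 2^(-1) + 2^(-1) + 2^(-5) + 2^(-6) + 2^(-9) + 2^(-9)
= 0.5 + 0.5 + 0.5 + 0.03125 + 0.015625 + 0.001953125 + 0.001953125
= 1.5508
Since 1.5508 > 1, prefix-free code does not exist


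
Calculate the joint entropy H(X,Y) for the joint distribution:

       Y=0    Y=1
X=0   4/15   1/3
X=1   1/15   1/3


H(X,Y) = -Σ p(x,y) log₂ p(x,y)
  p(0,0)=4/15: -0.2667 × log₂(0.2667) = 0.5085
  p(0,1)=1/3: -0.3333 × log₂(0.3333) = 0.5283
  p(1,0)=1/15: -0.0667 × log₂(0.0667) = 0.2605
  p(1,1)=1/3: -0.3333 × log₂(0.3333) = 0.5283
H(X,Y) = 1.8256 bits


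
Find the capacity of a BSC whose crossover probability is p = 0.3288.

For BSC with error probability p:
C = 1 - H(p) where H(p) is binary entropy
H(0.3288) = -0.3288 × log₂(0.3288) - 0.6712 × log₂(0.6712)
H(p) = 0.9137
C = 1 - 0.9137 = 0.0863 bits/use


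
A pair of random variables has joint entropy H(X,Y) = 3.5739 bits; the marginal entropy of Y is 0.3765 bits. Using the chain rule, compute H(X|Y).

Chain rule: H(X,Y) = H(X|Y) + H(Y)
H(X|Y) = H(X,Y) - H(Y) = 3.5739 - 0.3765 = 3.1974 bits


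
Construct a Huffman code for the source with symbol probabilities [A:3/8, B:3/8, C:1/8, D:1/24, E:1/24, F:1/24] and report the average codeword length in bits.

Huffman tree construction:
Combine smallest probabilities repeatedly
Resulting codes:
  A: 11 (length 2)
  B: 0 (length 1)
  C: 100 (length 3)
  D: 10110 (length 5)
  E: 10111 (length 5)
  F: 1010 (length 4)
Average length = Σ p(s) × length(s) = 2.0833 bits


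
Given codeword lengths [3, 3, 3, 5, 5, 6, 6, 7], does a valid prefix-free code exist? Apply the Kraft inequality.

Kraft inequality: Σ 2^(-l_i) ≤ 1 for prefix-free code
Calculating: 2^(-3) + 2^(-3) + 2^(-3) + 2^(-5) + 2^(-5) + 2^(-6) + 2^(-6) + 2^(-7)
= 0.125 + 0.125 + 0.125 + 0.03125 + 0.03125 + 0.015625 + 0.015625 + 0.0078125
= 0.4766
Since 0.4766 ≤ 1, prefix-free code exists


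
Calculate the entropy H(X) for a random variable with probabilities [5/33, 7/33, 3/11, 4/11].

H(X) = -Σ p(x) log₂ p(x)
  -5/33 × log₂(5/33) = 0.4125
  -7/33 × log₂(7/33) = 0.4745
  -3/11 × log₂(3/11) = 0.5112
  -4/11 × log₂(4/11) = 0.5307
H(X) = 1.9289 bits


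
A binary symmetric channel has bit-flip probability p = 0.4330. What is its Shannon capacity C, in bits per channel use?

For BSC with error probability p:
C = 1 - H(p) where H(p) is binary entropy
H(0.4330) = -0.4330 × log₂(0.4330) - 0.5670 × log₂(0.5670)
H(p) = 0.9870
C = 1 - 0.9870 = 0.0130 bits/use


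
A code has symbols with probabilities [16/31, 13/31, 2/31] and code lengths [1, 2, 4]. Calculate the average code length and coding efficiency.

Average length L = Σ p_i × l_i = 1.6129 bits
Entropy H = 1.2734 bits
Efficiency η = H/L × 100% = 78.95%


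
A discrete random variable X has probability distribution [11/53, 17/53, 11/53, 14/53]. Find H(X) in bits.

H(X) = -Σ p(x) log₂ p(x)
  -11/53 × log₂(11/53) = 0.4708
  -17/53 × log₂(17/53) = 0.5262
  -11/53 × log₂(11/53) = 0.4708
  -14/53 × log₂(14/53) = 0.5073
H(X) = 1.9751 bits


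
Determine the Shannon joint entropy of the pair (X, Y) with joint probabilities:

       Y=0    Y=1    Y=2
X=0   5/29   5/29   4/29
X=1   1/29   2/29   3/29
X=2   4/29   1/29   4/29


H(X,Y) = -Σ p(x,y) log₂ p(x,y)
  p(0,0)=5/29: -0.1724 × log₂(0.1724) = 0.4373
  p(0,1)=5/29: -0.1724 × log₂(0.1724) = 0.4373
  p(0,2)=4/29: -0.1379 × log₂(0.1379) = 0.3942
  p(1,0)=1/29: -0.0345 × log₂(0.0345) = 0.1675
  p(1,1)=2/29: -0.0690 × log₂(0.0690) = 0.2661
  p(1,2)=3/29: -0.1034 × log₂(0.1034) = 0.3386
  p(2,0)=4/29: -0.1379 × log₂(0.1379) = 0.3942
  p(2,1)=1/29: -0.0345 × log₂(0.0345) = 0.1675
  p(2,2)=4/29: -0.1379 × log₂(0.1379) = 0.3942
H(X,Y) = 2.9968 bits


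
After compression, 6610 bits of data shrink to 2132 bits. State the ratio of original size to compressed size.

Compression ratio = Original / Compressed
= 6610 / 2132 = 3.10:1


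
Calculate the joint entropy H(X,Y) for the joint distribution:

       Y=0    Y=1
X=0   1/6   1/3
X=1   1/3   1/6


H(X,Y) = -Σ p(x,y) log₂ p(x,y)
  p(0,0)=1/6: -0.1667 × log₂(0.1667) = 0.4308
  p(0,1)=1/3: -0.3333 × log₂(0.3333) = 0.5283
  p(1,0)=1/3: -0.3333 × log₂(0.3333) = 0.5283
  p(1,1)=1/6: -0.1667 × log₂(0.1667) = 0.4308
H(X,Y) = 1.9183 bits


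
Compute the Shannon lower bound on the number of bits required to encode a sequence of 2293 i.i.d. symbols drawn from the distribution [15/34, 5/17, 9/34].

Entropy H = 1.5477 bits/symbol
Minimum bits = H × n = 1.5477 × 2293
= 3548.87 bits


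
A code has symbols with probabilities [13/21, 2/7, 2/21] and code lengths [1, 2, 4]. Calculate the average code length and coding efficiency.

Average length L = Σ p_i × l_i = 1.5714 bits
Entropy H = 1.2678 bits
Efficiency η = H/L × 100% = 80.68%


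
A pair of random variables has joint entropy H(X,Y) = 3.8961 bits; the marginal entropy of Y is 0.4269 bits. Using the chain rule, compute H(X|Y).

Chain rule: H(X,Y) = H(X|Y) + H(Y)
H(X|Y) = H(X,Y) - H(Y) = 3.8961 - 0.4269 = 3.4692 bits


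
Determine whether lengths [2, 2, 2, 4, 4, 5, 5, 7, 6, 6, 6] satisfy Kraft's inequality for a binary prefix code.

Kraft inequality: Σ 2^(-l_i) ≤ 1 for prefix-free code
Calculating: 2^(-2) + 2^(-2) + 2^(-2) + 2^(-4) + 2^(-4) + 2^(-5) + 2^(-5) + 2^(-7) + 2^(-6) + 2^(-6) + 2^(-6)
= 0.25 + 0.25 + 0.25 + 0.0625 + 0.0625 + 0.03125 + 0.03125 + 0.0078125 + 0.015625 + 0.015625 + 0.015625
= 0.9922
Since 0.9922 ≤ 1, prefix-free code exists


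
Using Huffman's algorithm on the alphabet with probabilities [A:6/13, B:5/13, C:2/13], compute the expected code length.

Huffman tree construction:
Combine smallest probabilities repeatedly
Resulting codes:
  A: 0 (length 1)
  B: 11 (length 2)
  C: 10 (length 2)
Average length = Σ p(s) × length(s) = 1.5385 bits


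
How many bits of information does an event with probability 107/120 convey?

Information content I(x) = -log₂(p(x))
I = -log₂(107/120) = -log₂(0.8917)
I = 0.1654 bits


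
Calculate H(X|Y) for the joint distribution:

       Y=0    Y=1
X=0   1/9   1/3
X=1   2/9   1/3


H(X|Y) = Σ_y p(y) H(X|Y=y)
  p(Y=0) = 1/3, H(X|Y=0) = 0.9183
  p(Y=1) = 2/3, H(X|Y=1) = 1.0000
H(X|Y) = 0.3333×0.9183 + 0.6667×1.0000 = 0.9728 bits


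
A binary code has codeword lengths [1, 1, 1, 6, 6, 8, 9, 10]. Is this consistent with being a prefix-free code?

Kraft inequality: Σ 2^(-l_i) ≤ 1 for prefix-free code
Calculating: 2^(-1) + 2^(-1) + 2^(-1) + 2^(-6) + 2^(-6) + 2^(-8) + 2^(-9) + 2^(-10)
= 0.5 + 0.5 + 0.5 + 0.015625 + 0.015625 + 0.00390625 + 0.001953125 + 0.0009765625
= 1.5381
Since 1.5381 > 1, prefix-free code does not exist


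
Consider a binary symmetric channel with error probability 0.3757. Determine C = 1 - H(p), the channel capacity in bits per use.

For BSC with error probability p:
C = 1 - H(p) where H(p) is binary entropy
H(0.3757) = -0.3757 × log₂(0.3757) - 0.6243 × log₂(0.6243)
H(p) = 0.9549
C = 1 - 0.9549 = 0.0451 bits/use


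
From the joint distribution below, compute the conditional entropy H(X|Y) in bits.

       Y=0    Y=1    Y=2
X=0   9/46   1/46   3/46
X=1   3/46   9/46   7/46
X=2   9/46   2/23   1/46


H(X|Y) = Σ_y p(y) H(X|Y=y)
  p(Y=0) = 21/46, H(X|Y=0) = 1.4488
  p(Y=1) = 7/23, H(X|Y=1) = 1.1981
  p(Y=2) = 11/46, H(X|Y=2) = 1.2407
H(X|Y) = 0.4565×1.4488 + 0.3043×1.1981 + 0.2391×1.2407 = 1.3227 bits


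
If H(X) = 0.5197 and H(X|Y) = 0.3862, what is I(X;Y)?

I(X;Y) = H(X) - H(X|Y)
I(X;Y) = 0.5197 - 0.3862 = 0.1335 bits


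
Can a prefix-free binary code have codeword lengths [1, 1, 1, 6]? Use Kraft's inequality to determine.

Kraft inequality: Σ 2^(-l_i) ≤ 1 for prefix-free code
Calculating: 2^(-1) + 2^(-1) + 2^(-1) + 2^(-6)
= 0.5 + 0.5 + 0.5 + 0.015625
= 1.5156
Since 1.5156 > 1, prefix-free code does not exist


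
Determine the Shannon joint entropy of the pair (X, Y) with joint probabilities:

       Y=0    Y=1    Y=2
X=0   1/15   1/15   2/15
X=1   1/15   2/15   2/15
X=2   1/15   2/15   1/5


H(X,Y) = -Σ p(x,y) log₂ p(x,y)
  p(0,0)=1/15: -0.0667 × log₂(0.0667) = 0.2605
  p(0,1)=1/15: -0.0667 × log₂(0.0667) = 0.2605
  p(0,2)=2/15: -0.1333 × log₂(0.1333) = 0.3876
  p(1,0)=1/15: -0.0667 × log₂(0.0667) = 0.2605
  p(1,1)=2/15: -0.1333 × log₂(0.1333) = 0.3876
  p(1,2)=2/15: -0.1333 × log₂(0.1333) = 0.3876
  p(2,0)=1/15: -0.0667 × log₂(0.0667) = 0.2605
  p(2,1)=2/15: -0.1333 × log₂(0.1333) = 0.3876
  p(2,2)=1/5: -0.2000 × log₂(0.2000) = 0.4644
H(X,Y) = 3.0566 bits


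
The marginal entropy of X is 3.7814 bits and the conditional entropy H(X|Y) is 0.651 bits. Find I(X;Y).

I(X;Y) = H(X) - H(X|Y)
I(X;Y) = 3.7814 - 0.651 = 3.1304 bits


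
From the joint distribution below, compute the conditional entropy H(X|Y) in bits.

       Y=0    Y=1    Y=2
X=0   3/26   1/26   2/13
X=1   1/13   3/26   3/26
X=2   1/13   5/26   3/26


H(X|Y) = Σ_y p(y) H(X|Y=y)
  p(Y=0) = 7/26, H(X|Y=0) = 1.5567
  p(Y=1) = 9/26, H(X|Y=1) = 1.3516
  p(Y=2) = 5/13, H(X|Y=2) = 1.5710
H(X|Y) = 0.2692×1.5567 + 0.3462×1.3516 + 0.3846×1.5710 = 1.4912 bits


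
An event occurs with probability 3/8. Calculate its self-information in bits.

Information content I(x) = -log₂(p(x))
I = -log₂(3/8) = -log₂(0.3750)
I = 1.4150 bits


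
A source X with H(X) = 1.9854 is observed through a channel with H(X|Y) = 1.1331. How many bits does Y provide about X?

I(X;Y) = H(X) - H(X|Y)
I(X;Y) = 1.9854 - 1.1331 = 0.8523 bits


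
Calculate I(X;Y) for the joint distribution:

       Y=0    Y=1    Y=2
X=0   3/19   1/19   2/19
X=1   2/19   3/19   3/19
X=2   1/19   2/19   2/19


H(X) = 1.5574, H(Y) = 1.5810, H(X,Y) = 3.0761
I(X;Y) = H(X) + H(Y) - H(X,Y) = 0.0624 bits


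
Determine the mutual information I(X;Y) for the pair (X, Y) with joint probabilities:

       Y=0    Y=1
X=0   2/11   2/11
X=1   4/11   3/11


H(X) = 0.9457, H(Y) = 0.9940, H(X,Y) = 1.9363
I(X;Y) = H(X) + H(Y) - H(X,Y) = 0.0034 bits


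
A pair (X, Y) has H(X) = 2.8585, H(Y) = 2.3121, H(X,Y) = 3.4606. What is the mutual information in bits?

I(X;Y) = H(X) + H(Y) - H(X,Y)
I(X;Y) = 2.8585 + 2.3121 - 3.4606 = 1.71 bits


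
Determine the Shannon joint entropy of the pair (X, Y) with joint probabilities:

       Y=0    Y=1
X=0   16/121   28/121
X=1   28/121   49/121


H(X,Y) = -Σ p(x,y) log₂ p(x,y)
  p(0,0)=16/121: -0.1322 × log₂(0.1322) = 0.3860
  p(0,1)=28/121: -0.2314 × log₂(0.2314) = 0.4886
  p(1,0)=28/121: -0.2314 × log₂(0.2314) = 0.4886
  p(1,1)=49/121: -0.4050 × log₂(0.4050) = 0.5281
H(X,Y) = 1.8913 bits


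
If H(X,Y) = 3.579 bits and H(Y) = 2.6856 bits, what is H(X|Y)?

Chain rule: H(X,Y) = H(X|Y) + H(Y)
H(X|Y) = H(X,Y) - H(Y) = 3.579 - 2.6856 = 0.8934 bits


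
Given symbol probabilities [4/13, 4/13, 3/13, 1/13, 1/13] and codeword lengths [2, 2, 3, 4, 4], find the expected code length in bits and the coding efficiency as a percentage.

Average length L = Σ p_i × l_i = 2.5385 bits
Entropy H = 2.1039 bits
Efficiency η = H/L × 100% = 82.88%


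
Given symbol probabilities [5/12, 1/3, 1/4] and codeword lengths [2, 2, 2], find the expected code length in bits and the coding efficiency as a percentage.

Average length L = Σ p_i × l_i = 2.0000 bits
Entropy H = 1.5546 bits
Efficiency η = H/L × 100% = 77.73%


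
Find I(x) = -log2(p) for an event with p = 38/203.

Information content I(x) = -log₂(p(x))
I = -log₂(38/203) = -log₂(0.1872)
I = 2.4174 bits


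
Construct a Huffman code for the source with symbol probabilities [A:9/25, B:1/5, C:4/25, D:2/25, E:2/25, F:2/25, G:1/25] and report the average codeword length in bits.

Huffman tree construction:
Combine smallest probabilities repeatedly
Resulting codes:
  A: 11 (length 2)
  B: 01 (length 2)
  C: 101 (length 3)
  D: 1001 (length 4)
  E: 000 (length 3)
  F: 001 (length 3)
  G: 1000 (length 4)
Average length = Σ p(s) × length(s) = 2.5600 bits


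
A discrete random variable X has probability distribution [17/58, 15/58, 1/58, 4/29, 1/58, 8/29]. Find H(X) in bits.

H(X) = -Σ p(x) log₂ p(x)
  -17/58 × log₂(17/58) = 0.5189
  -15/58 × log₂(15/58) = 0.5046
  -1/58 × log₂(1/58) = 0.1010
  -4/29 × log₂(4/29) = 0.3942
  -1/58 × log₂(1/58) = 0.1010
  -8/29 × log₂(8/29) = 0.5125
H(X) = 2.1323 bits


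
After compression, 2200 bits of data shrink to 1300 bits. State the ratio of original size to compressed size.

Compression ratio = Original / Compressed
= 2200 / 1300 = 1.69:1


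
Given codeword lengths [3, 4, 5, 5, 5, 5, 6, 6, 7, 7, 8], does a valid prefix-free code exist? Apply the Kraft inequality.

Kraft inequality: Σ 2^(-l_i) ≤ 1 for prefix-free code
Calculating: 2^(-3) + 2^(-4) + 2^(-5) + 2^(-5) + 2^(-5) + 2^(-5) + 2^(-6) + 2^(-6) + 2^(-7) + 2^(-7) + 2^(-8)
= 0.125 + 0.0625 + 0.03125 + 0.03125 + 0.03125 + 0.03125 + 0.015625 + 0.015625 + 0.0078125 + 0.0078125 + 0.00390625
= 0.3633
Since 0.3633 ≤ 1, prefix-free code exists


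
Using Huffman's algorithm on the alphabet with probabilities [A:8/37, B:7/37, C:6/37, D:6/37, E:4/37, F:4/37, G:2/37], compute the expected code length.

Huffman tree construction:
Combine smallest probabilities repeatedly
Resulting codes:
  A: 01 (length 2)
  B: 00 (length 2)
  C: 101 (length 3)
  D: 110 (length 3)
  E: 1111 (length 4)
  F: 100 (length 3)
  G: 1110 (length 4)
Average length = Σ p(s) × length(s) = 2.7568 bits


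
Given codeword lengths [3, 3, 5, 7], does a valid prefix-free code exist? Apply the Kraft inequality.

Kraft inequality: Σ 2^(-l_i) ≤ 1 for prefix-free code
Calculating: 2^(-3) + 2^(-3) + 2^(-5) + 2^(-7)
= 0.125 + 0.125 + 0.03125 + 0.0078125
= 0.2891
Since 0.2891 ≤ 1, prefix-free code exists


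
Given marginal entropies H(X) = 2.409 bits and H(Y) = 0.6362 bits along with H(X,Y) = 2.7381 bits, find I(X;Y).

I(X;Y) = H(X) + H(Y) - H(X,Y)
I(X;Y) = 2.409 + 0.6362 - 2.7381 = 0.3071 bits


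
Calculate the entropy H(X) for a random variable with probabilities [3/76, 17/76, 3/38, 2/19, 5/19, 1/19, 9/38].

H(X) = -Σ p(x) log₂ p(x)
  -3/76 × log₂(3/76) = 0.1841
  -17/76 × log₂(17/76) = 0.4833
  -3/38 × log₂(3/38) = 0.2892
  -2/19 × log₂(2/19) = 0.3419
  -5/19 × log₂(5/19) = 0.5068
  -1/19 × log₂(1/19) = 0.2236
  -9/38 × log₂(9/38) = 0.4922
H(X) = 2.5210 bits


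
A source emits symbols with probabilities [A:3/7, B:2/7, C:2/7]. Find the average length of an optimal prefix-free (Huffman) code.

Huffman tree construction:
Combine smallest probabilities repeatedly
Resulting codes:
  A: 0 (length 1)
  B: 10 (length 2)
  C: 11 (length 2)
Average length = Σ p(s) × length(s) = 1.5714 bits


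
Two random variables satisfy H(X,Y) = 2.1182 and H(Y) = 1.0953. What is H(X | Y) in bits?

Chain rule: H(X,Y) = H(X|Y) + H(Y)
H(X|Y) = H(X,Y) - H(Y) = 2.1182 - 1.0953 = 1.0229 bits


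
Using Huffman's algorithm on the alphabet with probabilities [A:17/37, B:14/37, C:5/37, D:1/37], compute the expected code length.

Huffman tree construction:
Combine smallest probabilities repeatedly
Resulting codes:
  A: 0 (length 1)
  B: 11 (length 2)
  C: 101 (length 3)
  D: 100 (length 3)
Average length = Σ p(s) × length(s) = 1.7027 bits


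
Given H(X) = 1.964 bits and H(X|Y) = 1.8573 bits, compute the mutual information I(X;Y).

I(X;Y) = H(X) - H(X|Y)
I(X;Y) = 1.964 - 1.8573 = 0.1067 bits


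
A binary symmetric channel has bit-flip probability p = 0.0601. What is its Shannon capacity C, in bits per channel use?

For BSC with error probability p:
C = 1 - H(p) where H(p) is binary entropy
H(0.0601) = -0.0601 × log₂(0.0601) - 0.9399 × log₂(0.9399)
H(p) = 0.3278
C = 1 - 0.3278 = 0.6722 bits/use


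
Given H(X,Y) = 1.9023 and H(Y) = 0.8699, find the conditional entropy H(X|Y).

Chain rule: H(X,Y) = H(X|Y) + H(Y)
H(X|Y) = H(X,Y) - H(Y) = 1.9023 - 0.8699 = 1.0324 bits


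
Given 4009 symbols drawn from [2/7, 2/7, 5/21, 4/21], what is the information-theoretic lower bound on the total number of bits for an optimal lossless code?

Entropy H = 1.9814 bits/symbol
Minimum bits = H × n = 1.9814 × 4009
= 7943.45 bits


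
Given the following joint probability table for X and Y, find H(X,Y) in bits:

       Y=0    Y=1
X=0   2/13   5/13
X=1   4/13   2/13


H(X,Y) = -Σ p(x,y) log₂ p(x,y)
  p(0,0)=2/13: -0.1538 × log₂(0.1538) = 0.4155
  p(0,1)=5/13: -0.3846 × log₂(0.3846) = 0.5302
  p(1,0)=4/13: -0.3077 × log₂(0.3077) = 0.5232
  p(1,1)=2/13: -0.1538 × log₂(0.1538) = 0.4155
H(X,Y) = 1.8843 bits


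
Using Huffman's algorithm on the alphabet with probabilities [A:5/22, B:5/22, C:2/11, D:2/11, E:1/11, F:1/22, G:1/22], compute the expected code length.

Huffman tree construction:
Combine smallest probabilities repeatedly
Resulting codes:
  A: 01 (length 2)
  B: 10 (length 2)
  C: 110 (length 3)
  D: 111 (length 3)
  E: 000 (length 3)
  F: 0010 (length 4)
  G: 0011 (length 4)
Average length = Σ p(s) × length(s) = 2.6364 bits


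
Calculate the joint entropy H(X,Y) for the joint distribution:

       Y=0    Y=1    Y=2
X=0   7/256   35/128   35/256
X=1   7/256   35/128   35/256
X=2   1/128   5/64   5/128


H(X,Y) = -Σ p(x,y) log₂ p(x,y)
  p(0,0)=7/256: -0.0273 × log₂(0.0273) = 0.1420
  p(0,1)=35/128: -0.2734 × log₂(0.2734) = 0.5115
  p(0,2)=35/256: -0.1367 × log₂(0.1367) = 0.3925
  p(1,0)=7/256: -0.0273 × log₂(0.0273) = 0.1420
  p(1,1)=35/128: -0.2734 × log₂(0.2734) = 0.5115
  p(1,2)=35/256: -0.1367 × log₂(0.1367) = 0.3925
  p(2,0)=1/128: -0.0078 × log₂(0.0078) = 0.0547
  p(2,1)=5/64: -0.0781 × log₂(0.0781) = 0.2873
  p(2,2)=5/128: -0.0391 × log₂(0.0391) = 0.1827
H(X,Y) = 2.6168 bits
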